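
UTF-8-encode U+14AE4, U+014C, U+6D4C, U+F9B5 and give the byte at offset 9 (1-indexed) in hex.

0x8C

1-indexed offset 9 is 0-indexed offset 8.
U+14AE4 → 4-byte form F0 94 AB A4 at offsets 0–3.
U+014C → 2-byte form C5 8C at offsets 4–5.
U+6D4C → 3-byte form E6 B5 8C at offsets 6–8.
Offset 8 falls in char 3's range; it's byte 3 of E6 B5 8C = 0x8C.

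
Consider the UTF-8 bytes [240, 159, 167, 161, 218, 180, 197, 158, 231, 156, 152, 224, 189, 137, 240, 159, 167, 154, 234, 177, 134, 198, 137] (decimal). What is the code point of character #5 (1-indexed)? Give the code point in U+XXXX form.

Offset 0: leading byte 0xF0 = 11110000 → 4-byte char #1 = F0 9F A7 A1.
Offset 4: leading byte 0xDA = 11011010 → 2-byte char #2 = DA B4.
Offset 6: leading byte 0xC5 = 11000101 → 2-byte char #3 = C5 9E.
Offset 8: leading byte 0xE7 = 11100111 → 3-byte char #4 = E7 9C 98.
Offset 11: leading byte 0xE0 = 11100000 → 3-byte char #5 = E0 BD 89.
Leading byte 0xE0 = 11100000 matches 1110xxxx → 3-byte sequence.
Byte 1: 0xE0 = 11100000, payload 0000 (4 bits).
Byte 2: 0xBD = 10111101 (10xxxxxx ✓), payload 111101.
Byte 3: 0x89 = 10001001 (10xxxxxx ✓), payload 001001.
Concatenate: 0000111101001001 = 0xF49 (16 bits → U+0F49).

U+0F49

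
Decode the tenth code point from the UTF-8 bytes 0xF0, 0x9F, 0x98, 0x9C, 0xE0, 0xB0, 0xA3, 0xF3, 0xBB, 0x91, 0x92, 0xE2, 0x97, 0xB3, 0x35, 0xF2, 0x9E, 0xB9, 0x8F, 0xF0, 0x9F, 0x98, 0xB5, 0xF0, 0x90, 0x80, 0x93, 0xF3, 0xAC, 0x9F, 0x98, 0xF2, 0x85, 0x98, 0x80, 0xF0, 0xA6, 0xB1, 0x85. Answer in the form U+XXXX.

U+85600

Offset 0: leading byte 0xF0 = 11110000 → 4-byte char #1 = F0 9F 98 9C.
Offset 4: leading byte 0xE0 = 11100000 → 3-byte char #2 = E0 B0 A3.
Offset 7: leading byte 0xF3 = 11110011 → 4-byte char #3 = F3 BB 91 92.
Offset 11: leading byte 0xE2 = 11100010 → 3-byte char #4 = E2 97 B3.
Offset 14: leading byte 0x35 = 00110101 → 1-byte char #5 = 35.
Offset 15: leading byte 0xF2 = 11110010 → 4-byte char #6 = F2 9E B9 8F.
Offset 19: leading byte 0xF0 = 11110000 → 4-byte char #7 = F0 9F 98 B5.
Offset 23: leading byte 0xF0 = 11110000 → 4-byte char #8 = F0 90 80 93.
Offset 27: leading byte 0xF3 = 11110011 → 4-byte char #9 = F3 AC 9F 98.
Offset 31: leading byte 0xF2 = 11110010 → 4-byte char #10 = F2 85 98 80.
Leading byte 0xF2 = 11110010 matches 11110xxx → 4-byte sequence.
Byte 1: 0xF2 = 11110010, payload 010 (3 bits).
Byte 2: 0x85 = 10000101 (10xxxxxx ✓), payload 000101.
Byte 3: 0x98 = 10011000 (10xxxxxx ✓), payload 011000.
Byte 4: 0x80 = 10000000 (10xxxxxx ✓), payload 000000.
Concatenate: 010000101011000000000 = 0x85600 (21 bits → U+85600).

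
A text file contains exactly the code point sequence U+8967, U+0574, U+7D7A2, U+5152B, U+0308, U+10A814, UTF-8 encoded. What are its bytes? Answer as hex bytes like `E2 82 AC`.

E8 A5 A7 D5 B4 F1 BD 9E A2 F1 91 94 AB CC 88 F4 8A A0 94

U+8967: 3-byte form → E8 A5 A7.
U+0574: 2-byte form → D5 B4.
U+7D7A2: 4-byte form → F1 BD 9E A2.
U+5152B: 4-byte form → F1 91 94 AB.
U+0308: 2-byte form → CC 88.
U+10A814: 4-byte form → F4 8A A0 94.
Concatenated (19 bytes): E8 A5 A7 D5 B4 F1 BD 9E A2 F1 91 94 AB CC 88 F4 8A A0 94.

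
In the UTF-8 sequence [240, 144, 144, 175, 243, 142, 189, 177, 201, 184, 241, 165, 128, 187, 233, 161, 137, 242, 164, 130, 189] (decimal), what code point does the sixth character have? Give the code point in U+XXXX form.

Offset 0: leading byte 0xF0 = 11110000 → 4-byte char #1 = F0 90 90 AF.
Offset 4: leading byte 0xF3 = 11110011 → 4-byte char #2 = F3 8E BD B1.
Offset 8: leading byte 0xC9 = 11001001 → 2-byte char #3 = C9 B8.
Offset 10: leading byte 0xF1 = 11110001 → 4-byte char #4 = F1 A5 80 BB.
Offset 14: leading byte 0xE9 = 11101001 → 3-byte char #5 = E9 A1 89.
Offset 17: leading byte 0xF2 = 11110010 → 4-byte char #6 = F2 A4 82 BD.
Leading byte 0xF2 = 11110010 matches 11110xxx → 4-byte sequence.
Byte 1: 0xF2 = 11110010, payload 010 (3 bits).
Byte 2: 0xA4 = 10100100 (10xxxxxx ✓), payload 100100.
Byte 3: 0x82 = 10000010 (10xxxxxx ✓), payload 000010.
Byte 4: 0xBD = 10111101 (10xxxxxx ✓), payload 111101.
Concatenate: 010100100000010111101 = 0xA40BD (21 bits → U+A40BD).

U+A40BD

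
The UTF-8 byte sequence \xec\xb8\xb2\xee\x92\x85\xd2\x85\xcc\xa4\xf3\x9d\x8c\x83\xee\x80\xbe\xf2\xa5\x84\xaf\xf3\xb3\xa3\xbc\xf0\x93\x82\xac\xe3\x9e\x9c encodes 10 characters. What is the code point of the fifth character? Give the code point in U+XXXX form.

U+DD303

Offset 0: leading byte 0xEC = 11101100 → 3-byte char #1 = EC B8 B2.
Offset 3: leading byte 0xEE = 11101110 → 3-byte char #2 = EE 92 85.
Offset 6: leading byte 0xD2 = 11010010 → 2-byte char #3 = D2 85.
Offset 8: leading byte 0xCC = 11001100 → 2-byte char #4 = CC A4.
Offset 10: leading byte 0xF3 = 11110011 → 4-byte char #5 = F3 9D 8C 83.
Leading byte 0xF3 = 11110011 matches 11110xxx → 4-byte sequence.
Byte 1: 0xF3 = 11110011, payload 011 (3 bits).
Byte 2: 0x9D = 10011101 (10xxxxxx ✓), payload 011101.
Byte 3: 0x8C = 10001100 (10xxxxxx ✓), payload 001100.
Byte 4: 0x83 = 10000011 (10xxxxxx ✓), payload 000011.
Concatenate: 011011101001100000011 = 0xDD303 (21 bits → U+DD303).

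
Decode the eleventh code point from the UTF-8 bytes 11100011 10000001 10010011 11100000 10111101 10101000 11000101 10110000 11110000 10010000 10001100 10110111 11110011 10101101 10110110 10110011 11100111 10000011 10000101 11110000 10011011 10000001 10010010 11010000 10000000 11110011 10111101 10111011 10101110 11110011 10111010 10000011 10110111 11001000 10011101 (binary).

U+021D

Offset 0: leading byte 0xE3 = 11100011 → 3-byte char #1 = E3 81 93.
Offset 3: leading byte 0xE0 = 11100000 → 3-byte char #2 = E0 BD A8.
Offset 6: leading byte 0xC5 = 11000101 → 2-byte char #3 = C5 B0.
Offset 8: leading byte 0xF0 = 11110000 → 4-byte char #4 = F0 90 8C B7.
Offset 12: leading byte 0xF3 = 11110011 → 4-byte char #5 = F3 AD B6 B3.
Offset 16: leading byte 0xE7 = 11100111 → 3-byte char #6 = E7 83 85.
Offset 19: leading byte 0xF0 = 11110000 → 4-byte char #7 = F0 9B 81 92.
Offset 23: leading byte 0xD0 = 11010000 → 2-byte char #8 = D0 80.
Offset 25: leading byte 0xF3 = 11110011 → 4-byte char #9 = F3 BD BB AE.
Offset 29: leading byte 0xF3 = 11110011 → 4-byte char #10 = F3 BA 83 B7.
Offset 33: leading byte 0xC8 = 11001000 → 2-byte char #11 = C8 9D.
Leading byte 0xC8 = 11001000 matches 110xxxxx → 2-byte sequence.
Byte 1: 0xC8 = 11001000, payload 01000 (5 bits).
Byte 2: 0x9D = 10011101 (10xxxxxx ✓), payload 011101.
Concatenate: 01000011101 = 0x21D (11 bits → U+021D).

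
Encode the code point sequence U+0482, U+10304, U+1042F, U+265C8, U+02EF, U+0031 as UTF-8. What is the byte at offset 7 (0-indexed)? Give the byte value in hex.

0x90

U+0482 → 2-byte form D2 82 at offsets 0–1.
U+10304 → 4-byte form F0 90 8C 84 at offsets 2–5.
U+1042F → 4-byte form F0 90 90 AF at offsets 6–9.
Offset 7 falls in char 3's range; it's byte 2 of F0 90 90 AF = 0x90.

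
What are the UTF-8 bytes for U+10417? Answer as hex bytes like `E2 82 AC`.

F0 90 90 97

U+10417 = 0x10417 = 66583 decimal. In range U+10000–U+10FFFF → 4-byte form: 11110xxx 10xxxxxx 10xxxxxx 10xxxxxx.
Binary (21 bits): 000010000010000010111.
Split 3+6+6+6: 000 | 010000 | 010000 | 010111.
Byte 1: 11110000 = 0xF0.
Byte 2: 10010000 = 0x90.
Byte 3: 10010000 = 0x90.
Byte 4: 10010111 = 0x97.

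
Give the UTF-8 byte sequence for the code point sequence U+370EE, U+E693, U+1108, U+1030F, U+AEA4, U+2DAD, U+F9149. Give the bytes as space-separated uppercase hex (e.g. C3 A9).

F0 B7 83 AE EE 9A 93 E1 84 88 F0 90 8C 8F EA BA A4 E2 B6 AD F3 B9 85 89

U+370EE: 4-byte form → F0 B7 83 AE.
U+E693: 3-byte form → EE 9A 93.
U+1108: 3-byte form → E1 84 88.
U+1030F: 4-byte form → F0 90 8C 8F.
U+AEA4: 3-byte form → EA BA A4.
U+2DAD: 3-byte form → E2 B6 AD.
U+F9149: 4-byte form → F3 B9 85 89.
Concatenated (24 bytes): F0 B7 83 AE EE 9A 93 E1 84 88 F0 90 8C 8F EA BA A4 E2 B6 AD F3 B9 85 89.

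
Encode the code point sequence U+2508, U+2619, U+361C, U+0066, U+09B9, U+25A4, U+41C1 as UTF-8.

U+2508: 3-byte form → E2 94 88.
U+2619: 3-byte form → E2 98 99.
U+361C: 3-byte form → E3 98 9C.
U+0066: 1-byte form → 66.
U+09B9: 3-byte form → E0 A6 B9.
U+25A4: 3-byte form → E2 96 A4.
U+41C1: 3-byte form → E4 87 81.
Concatenated (19 bytes): E2 94 88 E2 98 99 E3 98 9C 66 E0 A6 B9 E2 96 A4 E4 87 81.

E2 94 88 E2 98 99 E3 98 9C 66 E0 A6 B9 E2 96 A4 E4 87 81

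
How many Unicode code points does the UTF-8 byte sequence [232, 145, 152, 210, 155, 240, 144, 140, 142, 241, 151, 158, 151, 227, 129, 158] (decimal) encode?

5

Byte at offset 0: 0xE8 = 11101000 → 3-byte char (#1). Advance 3.
Byte at offset 3: 0xD2 = 11010010 → 2-byte char (#2). Advance 2.
Byte at offset 5: 0xF0 = 11110000 → 4-byte char (#3). Advance 4.
Byte at offset 9: 0xF1 = 11110001 → 4-byte char (#4). Advance 4.
Byte at offset 13: 0xE3 = 11100011 → 3-byte char (#5). Advance 3.
Reached end at offset 16 after 5 code points.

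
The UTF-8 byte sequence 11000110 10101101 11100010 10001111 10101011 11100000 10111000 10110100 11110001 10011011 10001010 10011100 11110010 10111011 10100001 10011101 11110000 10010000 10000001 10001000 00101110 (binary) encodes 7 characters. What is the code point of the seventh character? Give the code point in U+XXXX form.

Offset 0: leading byte 0xC6 = 11000110 → 2-byte char #1 = C6 AD.
Offset 2: leading byte 0xE2 = 11100010 → 3-byte char #2 = E2 8F AB.
Offset 5: leading byte 0xE0 = 11100000 → 3-byte char #3 = E0 B8 B4.
Offset 8: leading byte 0xF1 = 11110001 → 4-byte char #4 = F1 9B 8A 9C.
Offset 12: leading byte 0xF2 = 11110010 → 4-byte char #5 = F2 BB A1 9D.
Offset 16: leading byte 0xF0 = 11110000 → 4-byte char #6 = F0 90 81 88.
Offset 20: leading byte 0x2E = 00101110 → 1-byte char #7 = 2E.
Leading byte 0x2E = 00101110 matches 0xxxxxxx → 1-byte sequence.
Byte 1: 0x2E = 00101110, payload 0101110 (7 bits).
Concatenate: 0101110 = 0x2E (7 bits → U+002E).

U+002E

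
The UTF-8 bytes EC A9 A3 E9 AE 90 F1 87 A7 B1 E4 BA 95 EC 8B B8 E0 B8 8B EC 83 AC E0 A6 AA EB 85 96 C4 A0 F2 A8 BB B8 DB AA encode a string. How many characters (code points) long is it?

12

Byte at offset 0: 0xEC = 11101100 → 3-byte char (#1). Advance 3.
Byte at offset 3: 0xE9 = 11101001 → 3-byte char (#2). Advance 3.
Byte at offset 6: 0xF1 = 11110001 → 4-byte char (#3). Advance 4.
Byte at offset 10: 0xE4 = 11100100 → 3-byte char (#4). Advance 3.
Byte at offset 13: 0xEC = 11101100 → 3-byte char (#5). Advance 3.
Byte at offset 16: 0xE0 = 11100000 → 3-byte char (#6). Advance 3.
Byte at offset 19: 0xEC = 11101100 → 3-byte char (#7). Advance 3.
Byte at offset 22: 0xE0 = 11100000 → 3-byte char (#8). Advance 3.
Byte at offset 25: 0xEB = 11101011 → 3-byte char (#9). Advance 3.
Byte at offset 28: 0xC4 = 11000100 → 2-byte char (#10). Advance 2.
Byte at offset 30: 0xF2 = 11110010 → 4-byte char (#11). Advance 4.
Byte at offset 34: 0xDB = 11011011 → 2-byte char (#12). Advance 2.
Reached end at offset 36 after 12 code points.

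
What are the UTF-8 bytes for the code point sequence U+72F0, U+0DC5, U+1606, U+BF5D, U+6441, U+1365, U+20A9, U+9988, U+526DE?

U+72F0: 3-byte form → E7 8B B0.
U+0DC5: 3-byte form → E0 B7 85.
U+1606: 3-byte form → E1 98 86.
U+BF5D: 3-byte form → EB BD 9D.
U+6441: 3-byte form → E6 91 81.
U+1365: 3-byte form → E1 8D A5.
U+20A9: 3-byte form → E2 82 A9.
U+9988: 3-byte form → E9 A6 88.
U+526DE: 4-byte form → F1 92 9B 9E.
Concatenated (28 bytes): E7 8B B0 E0 B7 85 E1 98 86 EB BD 9D E6 91 81 E1 8D A5 E2 82 A9 E9 A6 88 F1 92 9B 9E.

E7 8B B0 E0 B7 85 E1 98 86 EB BD 9D E6 91 81 E1 8D A5 E2 82 A9 E9 A6 88 F1 92 9B 9E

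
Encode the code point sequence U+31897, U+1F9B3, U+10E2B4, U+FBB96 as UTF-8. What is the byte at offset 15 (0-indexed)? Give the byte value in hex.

U+31897 → 4-byte form F0 B1 A2 97 at offsets 0–3.
U+1F9B3 → 4-byte form F0 9F A6 B3 at offsets 4–7.
U+10E2B4 → 4-byte form F4 8E 8A B4 at offsets 8–11.
U+FBB96 → 4-byte form F3 BB AE 96 at offsets 12–15.
Offset 15 falls in char 4's range; it's byte 4 of F3 BB AE 96 = 0x96.

0x96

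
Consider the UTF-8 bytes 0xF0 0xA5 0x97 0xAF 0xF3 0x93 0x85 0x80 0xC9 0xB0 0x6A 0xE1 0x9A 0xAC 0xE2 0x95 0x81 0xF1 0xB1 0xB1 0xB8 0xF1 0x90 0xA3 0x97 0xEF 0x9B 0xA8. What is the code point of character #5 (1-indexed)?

Offset 0: leading byte 0xF0 = 11110000 → 4-byte char #1 = F0 A5 97 AF.
Offset 4: leading byte 0xF3 = 11110011 → 4-byte char #2 = F3 93 85 80.
Offset 8: leading byte 0xC9 = 11001001 → 2-byte char #3 = C9 B0.
Offset 10: leading byte 0x6A = 01101010 → 1-byte char #4 = 6A.
Offset 11: leading byte 0xE1 = 11100001 → 3-byte char #5 = E1 9A AC.
Leading byte 0xE1 = 11100001 matches 1110xxxx → 3-byte sequence.
Byte 1: 0xE1 = 11100001, payload 0001 (4 bits).
Byte 2: 0x9A = 10011010 (10xxxxxx ✓), payload 011010.
Byte 3: 0xAC = 10101100 (10xxxxxx ✓), payload 101100.
Concatenate: 0001011010101100 = 0x16AC (16 bits → U+16AC).

U+16AC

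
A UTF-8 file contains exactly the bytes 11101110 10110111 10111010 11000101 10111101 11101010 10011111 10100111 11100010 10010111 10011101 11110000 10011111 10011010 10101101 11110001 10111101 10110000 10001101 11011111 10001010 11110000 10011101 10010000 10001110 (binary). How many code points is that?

8

Byte at offset 0: 0xEE = 11101110 → 3-byte char (#1). Advance 3.
Byte at offset 3: 0xC5 = 11000101 → 2-byte char (#2). Advance 2.
Byte at offset 5: 0xEA = 11101010 → 3-byte char (#3). Advance 3.
Byte at offset 8: 0xE2 = 11100010 → 3-byte char (#4). Advance 3.
Byte at offset 11: 0xF0 = 11110000 → 4-byte char (#5). Advance 4.
Byte at offset 15: 0xF1 = 11110001 → 4-byte char (#6). Advance 4.
Byte at offset 19: 0xDF = 11011111 → 2-byte char (#7). Advance 2.
Byte at offset 21: 0xF0 = 11110000 → 4-byte char (#8). Advance 4.
Reached end at offset 25 after 8 code points.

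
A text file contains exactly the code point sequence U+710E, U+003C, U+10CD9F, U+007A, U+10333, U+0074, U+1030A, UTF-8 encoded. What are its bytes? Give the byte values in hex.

E7 84 8E 3C F4 8C B6 9F 7A F0 90 8C B3 74 F0 90 8C 8A

U+710E: 3-byte form → E7 84 8E.
U+003C: 1-byte form → 3C.
U+10CD9F: 4-byte form → F4 8C B6 9F.
U+007A: 1-byte form → 7A.
U+10333: 4-byte form → F0 90 8C B3.
U+0074: 1-byte form → 74.
U+1030A: 4-byte form → F0 90 8C 8A.
Concatenated (18 bytes): E7 84 8E 3C F4 8C B6 9F 7A F0 90 8C B3 74 F0 90 8C 8A.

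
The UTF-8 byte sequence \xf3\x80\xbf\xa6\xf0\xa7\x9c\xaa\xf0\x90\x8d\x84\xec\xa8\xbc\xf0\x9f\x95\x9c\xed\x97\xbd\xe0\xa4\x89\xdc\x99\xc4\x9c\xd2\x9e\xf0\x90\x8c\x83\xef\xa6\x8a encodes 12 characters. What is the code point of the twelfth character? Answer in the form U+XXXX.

Offset 0: leading byte 0xF3 = 11110011 → 4-byte char #1 = F3 80 BF A6.
Offset 4: leading byte 0xF0 = 11110000 → 4-byte char #2 = F0 A7 9C AA.
Offset 8: leading byte 0xF0 = 11110000 → 4-byte char #3 = F0 90 8D 84.
Offset 12: leading byte 0xEC = 11101100 → 3-byte char #4 = EC A8 BC.
Offset 15: leading byte 0xF0 = 11110000 → 4-byte char #5 = F0 9F 95 9C.
Offset 19: leading byte 0xED = 11101101 → 3-byte char #6 = ED 97 BD.
Offset 22: leading byte 0xE0 = 11100000 → 3-byte char #7 = E0 A4 89.
Offset 25: leading byte 0xDC = 11011100 → 2-byte char #8 = DC 99.
Offset 27: leading byte 0xC4 = 11000100 → 2-byte char #9 = C4 9C.
Offset 29: leading byte 0xD2 = 11010010 → 2-byte char #10 = D2 9E.
Offset 31: leading byte 0xF0 = 11110000 → 4-byte char #11 = F0 90 8C 83.
Offset 35: leading byte 0xEF = 11101111 → 3-byte char #12 = EF A6 8A.
Leading byte 0xEF = 11101111 matches 1110xxxx → 3-byte sequence.
Byte 1: 0xEF = 11101111, payload 1111 (4 bits).
Byte 2: 0xA6 = 10100110 (10xxxxxx ✓), payload 100110.
Byte 3: 0x8A = 10001010 (10xxxxxx ✓), payload 001010.
Concatenate: 1111100110001010 = 0xF98A (16 bits → U+F98A).

U+F98A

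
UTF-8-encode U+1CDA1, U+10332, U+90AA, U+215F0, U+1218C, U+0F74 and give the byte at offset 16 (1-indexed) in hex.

0xF0

1-indexed offset 16 is 0-indexed offset 15.
U+1CDA1 → 4-byte form F0 9C B6 A1 at offsets 0–3.
U+10332 → 4-byte form F0 90 8C B2 at offsets 4–7.
U+90AA → 3-byte form E9 82 AA at offsets 8–10.
U+215F0 → 4-byte form F0 A1 97 B0 at offsets 11–14.
U+1218C → 4-byte form F0 92 86 8C at offsets 15–18.
Offset 15 falls in char 5's range; it's byte 1 of F0 92 86 8C = 0xF0.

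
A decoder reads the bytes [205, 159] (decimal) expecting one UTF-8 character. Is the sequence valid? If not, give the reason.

Leading byte 0xCD = 11001101 → 2-byte form.
Continuation bytes 0x9F=10011111 all match 10xxxxxx.
Decoded value 0x35F is ≥ 0x80 (shortest form) and not a surrogate.

valid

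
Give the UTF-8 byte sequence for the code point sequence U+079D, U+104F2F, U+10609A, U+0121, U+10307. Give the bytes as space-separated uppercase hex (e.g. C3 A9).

DE 9D F4 84 BC AF F4 86 82 9A C4 A1 F0 90 8C 87

U+079D: 2-byte form → DE 9D.
U+104F2F: 4-byte form → F4 84 BC AF.
U+10609A: 4-byte form → F4 86 82 9A.
U+0121: 2-byte form → C4 A1.
U+10307: 4-byte form → F0 90 8C 87.
Concatenated (16 bytes): DE 9D F4 84 BC AF F4 86 82 9A C4 A1 F0 90 8C 87.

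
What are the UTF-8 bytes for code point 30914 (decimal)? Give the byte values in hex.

U+78C2 = 0x78C2 = 30914 decimal. In range U+0800–U+FFFF → 3-byte form: 1110xxxx 10xxxxxx 10xxxxxx.
Binary (16 bits): 0111100011000010.
Split 4+6+6: 0111 | 100011 | 000010.
Byte 1: 11100111 = 0xE7.
Byte 2: 10100011 = 0xA3.
Byte 3: 10000010 = 0x82.

E7 A3 82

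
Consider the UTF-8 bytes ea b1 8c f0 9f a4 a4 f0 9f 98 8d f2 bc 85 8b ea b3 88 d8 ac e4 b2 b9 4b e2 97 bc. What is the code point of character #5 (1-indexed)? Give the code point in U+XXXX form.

Offset 0: leading byte 0xEA = 11101010 → 3-byte char #1 = EA B1 8C.
Offset 3: leading byte 0xF0 = 11110000 → 4-byte char #2 = F0 9F A4 A4.
Offset 7: leading byte 0xF0 = 11110000 → 4-byte char #3 = F0 9F 98 8D.
Offset 11: leading byte 0xF2 = 11110010 → 4-byte char #4 = F2 BC 85 8B.
Offset 15: leading byte 0xEA = 11101010 → 3-byte char #5 = EA B3 88.
Leading byte 0xEA = 11101010 matches 1110xxxx → 3-byte sequence.
Byte 1: 0xEA = 11101010, payload 1010 (4 bits).
Byte 2: 0xB3 = 10110011 (10xxxxxx ✓), payload 110011.
Byte 3: 0x88 = 10001000 (10xxxxxx ✓), payload 001000.
Concatenate: 1010110011001000 = 0xACC8 (16 bits → U+ACC8).

U+ACC8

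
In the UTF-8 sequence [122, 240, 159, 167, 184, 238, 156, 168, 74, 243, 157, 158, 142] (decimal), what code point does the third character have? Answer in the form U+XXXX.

U+E728

Offset 0: leading byte 0x7A = 01111010 → 1-byte char #1 = 7A.
Offset 1: leading byte 0xF0 = 11110000 → 4-byte char #2 = F0 9F A7 B8.
Offset 5: leading byte 0xEE = 11101110 → 3-byte char #3 = EE 9C A8.
Leading byte 0xEE = 11101110 matches 1110xxxx → 3-byte sequence.
Byte 1: 0xEE = 11101110, payload 1110 (4 bits).
Byte 2: 0x9C = 10011100 (10xxxxxx ✓), payload 011100.
Byte 3: 0xA8 = 10101000 (10xxxxxx ✓), payload 101000.
Concatenate: 1110011100101000 = 0xE728 (16 bits → U+E728).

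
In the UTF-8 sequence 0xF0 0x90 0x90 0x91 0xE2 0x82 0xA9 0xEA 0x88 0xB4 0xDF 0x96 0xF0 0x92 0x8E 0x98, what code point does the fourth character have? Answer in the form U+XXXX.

Offset 0: leading byte 0xF0 = 11110000 → 4-byte char #1 = F0 90 90 91.
Offset 4: leading byte 0xE2 = 11100010 → 3-byte char #2 = E2 82 A9.
Offset 7: leading byte 0xEA = 11101010 → 3-byte char #3 = EA 88 B4.
Offset 10: leading byte 0xDF = 11011111 → 2-byte char #4 = DF 96.
Leading byte 0xDF = 11011111 matches 110xxxxx → 2-byte sequence.
Byte 1: 0xDF = 11011111, payload 11111 (5 bits).
Byte 2: 0x96 = 10010110 (10xxxxxx ✓), payload 010110.
Concatenate: 11111010110 = 0x7D6 (11 bits → U+07D6).

U+07D6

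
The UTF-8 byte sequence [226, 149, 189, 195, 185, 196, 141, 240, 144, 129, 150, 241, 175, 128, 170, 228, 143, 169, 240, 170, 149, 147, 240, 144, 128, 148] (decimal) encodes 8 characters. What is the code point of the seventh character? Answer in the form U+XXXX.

Offset 0: leading byte 0xE2 = 11100010 → 3-byte char #1 = E2 95 BD.
Offset 3: leading byte 0xC3 = 11000011 → 2-byte char #2 = C3 B9.
Offset 5: leading byte 0xC4 = 11000100 → 2-byte char #3 = C4 8D.
Offset 7: leading byte 0xF0 = 11110000 → 4-byte char #4 = F0 90 81 96.
Offset 11: leading byte 0xF1 = 11110001 → 4-byte char #5 = F1 AF 80 AA.
Offset 15: leading byte 0xE4 = 11100100 → 3-byte char #6 = E4 8F A9.
Offset 18: leading byte 0xF0 = 11110000 → 4-byte char #7 = F0 AA 95 93.
Leading byte 0xF0 = 11110000 matches 11110xxx → 4-byte sequence.
Byte 1: 0xF0 = 11110000, payload 000 (3 bits).
Byte 2: 0xAA = 10101010 (10xxxxxx ✓), payload 101010.
Byte 3: 0x95 = 10010101 (10xxxxxx ✓), payload 010101.
Byte 4: 0x93 = 10010011 (10xxxxxx ✓), payload 010011.
Concatenate: 000101010010101010011 = 0x2A553 (21 bits → U+2A553).

U+2A553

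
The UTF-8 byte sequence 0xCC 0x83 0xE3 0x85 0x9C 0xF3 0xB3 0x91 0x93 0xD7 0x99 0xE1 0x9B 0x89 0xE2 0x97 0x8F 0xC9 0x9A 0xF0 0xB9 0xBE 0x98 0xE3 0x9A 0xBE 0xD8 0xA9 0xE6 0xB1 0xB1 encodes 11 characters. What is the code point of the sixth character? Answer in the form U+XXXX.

U+25CF

Offset 0: leading byte 0xCC = 11001100 → 2-byte char #1 = CC 83.
Offset 2: leading byte 0xE3 = 11100011 → 3-byte char #2 = E3 85 9C.
Offset 5: leading byte 0xF3 = 11110011 → 4-byte char #3 = F3 B3 91 93.
Offset 9: leading byte 0xD7 = 11010111 → 2-byte char #4 = D7 99.
Offset 11: leading byte 0xE1 = 11100001 → 3-byte char #5 = E1 9B 89.
Offset 14: leading byte 0xE2 = 11100010 → 3-byte char #6 = E2 97 8F.
Leading byte 0xE2 = 11100010 matches 1110xxxx → 3-byte sequence.
Byte 1: 0xE2 = 11100010, payload 0010 (4 bits).
Byte 2: 0x97 = 10010111 (10xxxxxx ✓), payload 010111.
Byte 3: 0x8F = 10001111 (10xxxxxx ✓), payload 001111.
Concatenate: 0010010111001111 = 0x25CF (16 bits → U+25CF).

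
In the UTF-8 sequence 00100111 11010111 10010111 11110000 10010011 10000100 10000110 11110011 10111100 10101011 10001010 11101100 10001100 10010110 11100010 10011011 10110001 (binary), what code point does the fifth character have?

U+C316

Offset 0: leading byte 0x27 = 00100111 → 1-byte char #1 = 27.
Offset 1: leading byte 0xD7 = 11010111 → 2-byte char #2 = D7 97.
Offset 3: leading byte 0xF0 = 11110000 → 4-byte char #3 = F0 93 84 86.
Offset 7: leading byte 0xF3 = 11110011 → 4-byte char #4 = F3 BC AB 8A.
Offset 11: leading byte 0xEC = 11101100 → 3-byte char #5 = EC 8C 96.
Leading byte 0xEC = 11101100 matches 1110xxxx → 3-byte sequence.
Byte 1: 0xEC = 11101100, payload 1100 (4 bits).
Byte 2: 0x8C = 10001100 (10xxxxxx ✓), payload 001100.
Byte 3: 0x96 = 10010110 (10xxxxxx ✓), payload 010110.
Concatenate: 1100001100010110 = 0xC316 (16 bits → U+C316).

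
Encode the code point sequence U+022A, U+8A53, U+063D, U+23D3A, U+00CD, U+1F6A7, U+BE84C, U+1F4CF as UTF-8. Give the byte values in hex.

C8 AA E8 A9 93 D8 BD F0 A3 B4 BA C3 8D F0 9F 9A A7 F2 BE A1 8C F0 9F 93 8F

U+022A: 2-byte form → C8 AA.
U+8A53: 3-byte form → E8 A9 93.
U+063D: 2-byte form → D8 BD.
U+23D3A: 4-byte form → F0 A3 B4 BA.
U+00CD: 2-byte form → C3 8D.
U+1F6A7: 4-byte form → F0 9F 9A A7.
U+BE84C: 4-byte form → F2 BE A1 8C.
U+1F4CF: 4-byte form → F0 9F 93 8F.
Concatenated (25 bytes): C8 AA E8 A9 93 D8 BD F0 A3 B4 BA C3 8D F0 9F 9A A7 F2 BE A1 8C F0 9F 93 8F.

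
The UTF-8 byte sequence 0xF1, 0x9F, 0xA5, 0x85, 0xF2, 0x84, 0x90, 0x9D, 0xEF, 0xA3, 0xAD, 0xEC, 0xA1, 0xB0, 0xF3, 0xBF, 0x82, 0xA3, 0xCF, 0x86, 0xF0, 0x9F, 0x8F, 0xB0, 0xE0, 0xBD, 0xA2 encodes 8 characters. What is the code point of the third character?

Offset 0: leading byte 0xF1 = 11110001 → 4-byte char #1 = F1 9F A5 85.
Offset 4: leading byte 0xF2 = 11110010 → 4-byte char #2 = F2 84 90 9D.
Offset 8: leading byte 0xEF = 11101111 → 3-byte char #3 = EF A3 AD.
Leading byte 0xEF = 11101111 matches 1110xxxx → 3-byte sequence.
Byte 1: 0xEF = 11101111, payload 1111 (4 bits).
Byte 2: 0xA3 = 10100011 (10xxxxxx ✓), payload 100011.
Byte 3: 0xAD = 10101101 (10xxxxxx ✓), payload 101101.
Concatenate: 1111100011101101 = 0xF8ED (16 bits → U+F8ED).

U+F8ED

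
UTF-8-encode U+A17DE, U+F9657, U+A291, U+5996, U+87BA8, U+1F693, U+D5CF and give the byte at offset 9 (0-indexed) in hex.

0x8A

U+A17DE → 4-byte form F2 A1 9F 9E at offsets 0–3.
U+F9657 → 4-byte form F3 B9 99 97 at offsets 4–7.
U+A291 → 3-byte form EA 8A 91 at offsets 8–10.
Offset 9 falls in char 3's range; it's byte 2 of EA 8A 91 = 0x8A.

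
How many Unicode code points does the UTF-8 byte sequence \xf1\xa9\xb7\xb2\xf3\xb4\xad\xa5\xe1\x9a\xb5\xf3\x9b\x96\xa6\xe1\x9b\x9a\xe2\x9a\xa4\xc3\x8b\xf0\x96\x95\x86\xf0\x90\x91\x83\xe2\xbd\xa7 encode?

10

Byte at offset 0: 0xF1 = 11110001 → 4-byte char (#1). Advance 4.
Byte at offset 4: 0xF3 = 11110011 → 4-byte char (#2). Advance 4.
Byte at offset 8: 0xE1 = 11100001 → 3-byte char (#3). Advance 3.
Byte at offset 11: 0xF3 = 11110011 → 4-byte char (#4). Advance 4.
Byte at offset 15: 0xE1 = 11100001 → 3-byte char (#5). Advance 3.
Byte at offset 18: 0xE2 = 11100010 → 3-byte char (#6). Advance 3.
Byte at offset 21: 0xC3 = 11000011 → 2-byte char (#7). Advance 2.
Byte at offset 23: 0xF0 = 11110000 → 4-byte char (#8). Advance 4.
Byte at offset 27: 0xF0 = 11110000 → 4-byte char (#9). Advance 4.
Byte at offset 31: 0xE2 = 11100010 → 3-byte char (#10). Advance 3.
Reached end at offset 34 after 10 code points.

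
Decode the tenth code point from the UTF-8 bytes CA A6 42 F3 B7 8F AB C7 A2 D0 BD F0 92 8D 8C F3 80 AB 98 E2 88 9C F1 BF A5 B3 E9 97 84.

Offset 0: leading byte 0xCA = 11001010 → 2-byte char #1 = CA A6.
Offset 2: leading byte 0x42 = 01000010 → 1-byte char #2 = 42.
Offset 3: leading byte 0xF3 = 11110011 → 4-byte char #3 = F3 B7 8F AB.
Offset 7: leading byte 0xC7 = 11000111 → 2-byte char #4 = C7 A2.
Offset 9: leading byte 0xD0 = 11010000 → 2-byte char #5 = D0 BD.
Offset 11: leading byte 0xF0 = 11110000 → 4-byte char #6 = F0 92 8D 8C.
Offset 15: leading byte 0xF3 = 11110011 → 4-byte char #7 = F3 80 AB 98.
Offset 19: leading byte 0xE2 = 11100010 → 3-byte char #8 = E2 88 9C.
Offset 22: leading byte 0xF1 = 11110001 → 4-byte char #9 = F1 BF A5 B3.
Offset 26: leading byte 0xE9 = 11101001 → 3-byte char #10 = E9 97 84.
Leading byte 0xE9 = 11101001 matches 1110xxxx → 3-byte sequence.
Byte 1: 0xE9 = 11101001, payload 1001 (4 bits).
Byte 2: 0x97 = 10010111 (10xxxxxx ✓), payload 010111.
Byte 3: 0x84 = 10000100 (10xxxxxx ✓), payload 000100.
Concatenate: 1001010111000100 = 0x95C4 (16 bits → U+95C4).

U+95C4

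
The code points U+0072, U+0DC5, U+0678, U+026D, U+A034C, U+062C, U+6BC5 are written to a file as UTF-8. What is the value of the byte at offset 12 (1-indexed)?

1-indexed offset 12 is 0-indexed offset 11.
U+0072 → 1-byte form 72 at offsets 0–0.
U+0DC5 → 3-byte form E0 B7 85 at offsets 1–3.
U+0678 → 2-byte form D9 B8 at offsets 4–5.
U+026D → 2-byte form C9 AD at offsets 6–7.
U+A034C → 4-byte form F2 A0 8D 8C at offsets 8–11.
Offset 11 falls in char 5's range; it's byte 4 of F2 A0 8D 8C = 0x8C.

0x8C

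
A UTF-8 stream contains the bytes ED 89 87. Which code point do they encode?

U+D247

Leading byte 0xED = 11101101 matches 1110xxxx → 3-byte sequence.
Byte 1: 0xED = 11101101, payload 1101 (4 bits).
Byte 2: 0x89 = 10001001 (10xxxxxx ✓), payload 001001.
Byte 3: 0x87 = 10000111 (10xxxxxx ✓), payload 000111.
Concatenate: 1101001001000111 = 0xD247 (16 bits → U+D247).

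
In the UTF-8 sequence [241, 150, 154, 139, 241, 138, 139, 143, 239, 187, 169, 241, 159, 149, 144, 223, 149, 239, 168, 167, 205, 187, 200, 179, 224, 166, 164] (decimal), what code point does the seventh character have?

Offset 0: leading byte 0xF1 = 11110001 → 4-byte char #1 = F1 96 9A 8B.
Offset 4: leading byte 0xF1 = 11110001 → 4-byte char #2 = F1 8A 8B 8F.
Offset 8: leading byte 0xEF = 11101111 → 3-byte char #3 = EF BB A9.
Offset 11: leading byte 0xF1 = 11110001 → 4-byte char #4 = F1 9F 95 90.
Offset 15: leading byte 0xDF = 11011111 → 2-byte char #5 = DF 95.
Offset 17: leading byte 0xEF = 11101111 → 3-byte char #6 = EF A8 A7.
Offset 20: leading byte 0xCD = 11001101 → 2-byte char #7 = CD BB.
Leading byte 0xCD = 11001101 matches 110xxxxx → 2-byte sequence.
Byte 1: 0xCD = 11001101, payload 01101 (5 bits).
Byte 2: 0xBB = 10111011 (10xxxxxx ✓), payload 111011.
Concatenate: 01101111011 = 0x37B (11 bits → U+037B).

U+037B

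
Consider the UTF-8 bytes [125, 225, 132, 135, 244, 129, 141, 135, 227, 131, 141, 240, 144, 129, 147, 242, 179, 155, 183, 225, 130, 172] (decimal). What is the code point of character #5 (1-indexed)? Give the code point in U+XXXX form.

U+10053

Offset 0: leading byte 0x7D = 01111101 → 1-byte char #1 = 7D.
Offset 1: leading byte 0xE1 = 11100001 → 3-byte char #2 = E1 84 87.
Offset 4: leading byte 0xF4 = 11110100 → 4-byte char #3 = F4 81 8D 87.
Offset 8: leading byte 0xE3 = 11100011 → 3-byte char #4 = E3 83 8D.
Offset 11: leading byte 0xF0 = 11110000 → 4-byte char #5 = F0 90 81 93.
Leading byte 0xF0 = 11110000 matches 11110xxx → 4-byte sequence.
Byte 1: 0xF0 = 11110000, payload 000 (3 bits).
Byte 2: 0x90 = 10010000 (10xxxxxx ✓), payload 010000.
Byte 3: 0x81 = 10000001 (10xxxxxx ✓), payload 000001.
Byte 4: 0x93 = 10010011 (10xxxxxx ✓), payload 010011.
Concatenate: 000010000000001010011 = 0x10053 (21 bits → U+10053).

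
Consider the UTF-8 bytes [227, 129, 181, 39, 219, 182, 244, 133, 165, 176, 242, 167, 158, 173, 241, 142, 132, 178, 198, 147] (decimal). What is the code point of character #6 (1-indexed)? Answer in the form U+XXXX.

U+4E132

Offset 0: leading byte 0xE3 = 11100011 → 3-byte char #1 = E3 81 B5.
Offset 3: leading byte 0x27 = 00100111 → 1-byte char #2 = 27.
Offset 4: leading byte 0xDB = 11011011 → 2-byte char #3 = DB B6.
Offset 6: leading byte 0xF4 = 11110100 → 4-byte char #4 = F4 85 A5 B0.
Offset 10: leading byte 0xF2 = 11110010 → 4-byte char #5 = F2 A7 9E AD.
Offset 14: leading byte 0xF1 = 11110001 → 4-byte char #6 = F1 8E 84 B2.
Leading byte 0xF1 = 11110001 matches 11110xxx → 4-byte sequence.
Byte 1: 0xF1 = 11110001, payload 001 (3 bits).
Byte 2: 0x8E = 10001110 (10xxxxxx ✓), payload 001110.
Byte 3: 0x84 = 10000100 (10xxxxxx ✓), payload 000100.
Byte 4: 0xB2 = 10110010 (10xxxxxx ✓), payload 110010.
Concatenate: 001001110000100110010 = 0x4E132 (21 bits → U+4E132).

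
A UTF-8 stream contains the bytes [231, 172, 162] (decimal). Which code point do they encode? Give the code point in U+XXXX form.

Leading byte 0xE7 = 11100111 matches 1110xxxx → 3-byte sequence.
Byte 1: 0xE7 = 11100111, payload 0111 (4 bits).
Byte 2: 0xAC = 10101100 (10xxxxxx ✓), payload 101100.
Byte 3: 0xA2 = 10100010 (10xxxxxx ✓), payload 100010.
Concatenate: 0111101100100010 = 0x7B22 (16 bits → U+7B22).

U+7B22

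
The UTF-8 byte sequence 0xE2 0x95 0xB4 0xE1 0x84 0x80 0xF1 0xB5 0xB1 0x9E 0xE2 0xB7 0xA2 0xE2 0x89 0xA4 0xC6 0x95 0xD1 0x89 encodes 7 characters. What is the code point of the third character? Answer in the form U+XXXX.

U+75C5E

Offset 0: leading byte 0xE2 = 11100010 → 3-byte char #1 = E2 95 B4.
Offset 3: leading byte 0xE1 = 11100001 → 3-byte char #2 = E1 84 80.
Offset 6: leading byte 0xF1 = 11110001 → 4-byte char #3 = F1 B5 B1 9E.
Leading byte 0xF1 = 11110001 matches 11110xxx → 4-byte sequence.
Byte 1: 0xF1 = 11110001, payload 001 (3 bits).
Byte 2: 0xB5 = 10110101 (10xxxxxx ✓), payload 110101.
Byte 3: 0xB1 = 10110001 (10xxxxxx ✓), payload 110001.
Byte 4: 0x9E = 10011110 (10xxxxxx ✓), payload 011110.
Concatenate: 001110101110001011110 = 0x75C5E (21 bits → U+75C5E).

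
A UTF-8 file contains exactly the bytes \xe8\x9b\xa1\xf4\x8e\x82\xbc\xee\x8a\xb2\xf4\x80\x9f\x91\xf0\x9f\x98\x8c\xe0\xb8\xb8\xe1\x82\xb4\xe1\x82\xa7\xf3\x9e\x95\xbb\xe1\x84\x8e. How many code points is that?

10

Byte at offset 0: 0xE8 = 11101000 → 3-byte char (#1). Advance 3.
Byte at offset 3: 0xF4 = 11110100 → 4-byte char (#2). Advance 4.
Byte at offset 7: 0xEE = 11101110 → 3-byte char (#3). Advance 3.
Byte at offset 10: 0xF4 = 11110100 → 4-byte char (#4). Advance 4.
Byte at offset 14: 0xF0 = 11110000 → 4-byte char (#5). Advance 4.
Byte at offset 18: 0xE0 = 11100000 → 3-byte char (#6). Advance 3.
Byte at offset 21: 0xE1 = 11100001 → 3-byte char (#7). Advance 3.
Byte at offset 24: 0xE1 = 11100001 → 3-byte char (#8). Advance 3.
Byte at offset 27: 0xF3 = 11110011 → 4-byte char (#9). Advance 4.
Byte at offset 31: 0xE1 = 11100001 → 3-byte char (#10). Advance 3.
Reached end at offset 34 after 10 code points.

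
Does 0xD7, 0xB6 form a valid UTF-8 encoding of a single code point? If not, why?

Leading byte 0xD7 = 11010111 → 2-byte form.
Continuation bytes 0xB6=10110110 all match 10xxxxxx.
Decoded value 0x5F6 is ≥ 0x80 (shortest form) and not a surrogate.

valid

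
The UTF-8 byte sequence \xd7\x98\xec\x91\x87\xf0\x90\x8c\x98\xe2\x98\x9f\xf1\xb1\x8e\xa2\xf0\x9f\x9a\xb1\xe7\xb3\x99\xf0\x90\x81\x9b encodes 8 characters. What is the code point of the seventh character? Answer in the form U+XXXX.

Offset 0: leading byte 0xD7 = 11010111 → 2-byte char #1 = D7 98.
Offset 2: leading byte 0xEC = 11101100 → 3-byte char #2 = EC 91 87.
Offset 5: leading byte 0xF0 = 11110000 → 4-byte char #3 = F0 90 8C 98.
Offset 9: leading byte 0xE2 = 11100010 → 3-byte char #4 = E2 98 9F.
Offset 12: leading byte 0xF1 = 11110001 → 4-byte char #5 = F1 B1 8E A2.
Offset 16: leading byte 0xF0 = 11110000 → 4-byte char #6 = F0 9F 9A B1.
Offset 20: leading byte 0xE7 = 11100111 → 3-byte char #7 = E7 B3 99.
Leading byte 0xE7 = 11100111 matches 1110xxxx → 3-byte sequence.
Byte 1: 0xE7 = 11100111, payload 0111 (4 bits).
Byte 2: 0xB3 = 10110011 (10xxxxxx ✓), payload 110011.
Byte 3: 0x99 = 10011001 (10xxxxxx ✓), payload 011001.
Concatenate: 0111110011011001 = 0x7CD9 (16 bits → U+7CD9).

U+7CD9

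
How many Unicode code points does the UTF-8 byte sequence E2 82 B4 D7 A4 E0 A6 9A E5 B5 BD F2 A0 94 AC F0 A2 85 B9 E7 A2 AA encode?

Byte at offset 0: 0xE2 = 11100010 → 3-byte char (#1). Advance 3.
Byte at offset 3: 0xD7 = 11010111 → 2-byte char (#2). Advance 2.
Byte at offset 5: 0xE0 = 11100000 → 3-byte char (#3). Advance 3.
Byte at offset 8: 0xE5 = 11100101 → 3-byte char (#4). Advance 3.
Byte at offset 11: 0xF2 = 11110010 → 4-byte char (#5). Advance 4.
Byte at offset 15: 0xF0 = 11110000 → 4-byte char (#6). Advance 4.
Byte at offset 19: 0xE7 = 11100111 → 3-byte char (#7). Advance 3.
Reached end at offset 22 after 7 code points.

7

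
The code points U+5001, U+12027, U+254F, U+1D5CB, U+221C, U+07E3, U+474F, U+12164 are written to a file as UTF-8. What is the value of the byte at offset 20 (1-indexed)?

1-indexed offset 20 is 0-indexed offset 19.
U+5001 → 3-byte form E5 80 81 at offsets 0–2.
U+12027 → 4-byte form F0 92 80 A7 at offsets 3–6.
U+254F → 3-byte form E2 95 8F at offsets 7–9.
U+1D5CB → 4-byte form F0 9D 97 8B at offsets 10–13.
U+221C → 3-byte form E2 88 9C at offsets 14–16.
U+07E3 → 2-byte form DF A3 at offsets 17–18.
U+474F → 3-byte form E4 9D 8F at offsets 19–21.
Offset 19 falls in char 7's range; it's byte 1 of E4 9D 8F = 0xE4.

0xE4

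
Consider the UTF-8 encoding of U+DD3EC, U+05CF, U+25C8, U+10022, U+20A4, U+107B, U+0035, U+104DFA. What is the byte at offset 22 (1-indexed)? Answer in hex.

1-indexed offset 22 is 0-indexed offset 21.
U+DD3EC → 4-byte form F3 9D 8F AC at offsets 0–3.
U+05CF → 2-byte form D7 8F at offsets 4–5.
U+25C8 → 3-byte form E2 97 88 at offsets 6–8.
U+10022 → 4-byte form F0 90 80 A2 at offsets 9–12.
U+20A4 → 3-byte form E2 82 A4 at offsets 13–15.
U+107B → 3-byte form E1 81 BB at offsets 16–18.
U+0035 → 1-byte form 35 at offsets 19–19.
U+104DFA → 4-byte form F4 84 B7 BA at offsets 20–23.
Offset 21 falls in char 8's range; it's byte 2 of F4 84 B7 BA = 0x84.

0x84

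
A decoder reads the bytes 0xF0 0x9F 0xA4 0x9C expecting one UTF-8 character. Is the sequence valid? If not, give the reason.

Leading byte 0xF0 = 11110000 → 4-byte form.
Continuation bytes 0x9F=10011111, 0xA4=10100100, 0x9C=10011100 all match 10xxxxxx.
Decoded value 0x1F91C is ≥ 0x10000 (shortest form) and not a surrogate.

valid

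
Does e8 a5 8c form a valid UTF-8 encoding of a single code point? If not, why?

Leading byte 0xE8 = 11101000 → 3-byte form.
Continuation bytes 0xA5=10100101, 0x8C=10001100 all match 10xxxxxx.
Decoded value 0x894C is ≥ 0x800 (shortest form) and not a surrogate.

valid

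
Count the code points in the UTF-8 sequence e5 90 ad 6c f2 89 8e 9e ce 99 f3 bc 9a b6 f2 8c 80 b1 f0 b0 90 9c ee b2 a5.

8

Byte at offset 0: 0xE5 = 11100101 → 3-byte char (#1). Advance 3.
Byte at offset 3: 0x6C = 01101100 → 1-byte char (#2). Advance 1.
Byte at offset 4: 0xF2 = 11110010 → 4-byte char (#3). Advance 4.
Byte at offset 8: 0xCE = 11001110 → 2-byte char (#4). Advance 2.
Byte at offset 10: 0xF3 = 11110011 → 4-byte char (#5). Advance 4.
Byte at offset 14: 0xF2 = 11110010 → 4-byte char (#6). Advance 4.
Byte at offset 18: 0xF0 = 11110000 → 4-byte char (#7). Advance 4.
Byte at offset 22: 0xEE = 11101110 → 3-byte char (#8). Advance 3.
Reached end at offset 25 after 8 code points.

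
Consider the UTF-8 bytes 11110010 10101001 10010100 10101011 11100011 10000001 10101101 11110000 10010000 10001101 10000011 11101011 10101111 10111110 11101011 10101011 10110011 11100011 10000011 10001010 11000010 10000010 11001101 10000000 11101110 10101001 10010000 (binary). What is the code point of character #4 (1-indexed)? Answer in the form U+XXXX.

Offset 0: leading byte 0xF2 = 11110010 → 4-byte char #1 = F2 A9 94 AB.
Offset 4: leading byte 0xE3 = 11100011 → 3-byte char #2 = E3 81 AD.
Offset 7: leading byte 0xF0 = 11110000 → 4-byte char #3 = F0 90 8D 83.
Offset 11: leading byte 0xEB = 11101011 → 3-byte char #4 = EB AF BE.
Leading byte 0xEB = 11101011 matches 1110xxxx → 3-byte sequence.
Byte 1: 0xEB = 11101011, payload 1011 (4 bits).
Byte 2: 0xAF = 10101111 (10xxxxxx ✓), payload 101111.
Byte 3: 0xBE = 10111110 (10xxxxxx ✓), payload 111110.
Concatenate: 1011101111111110 = 0xBBFE (16 bits → U+BBFE).

U+BBFE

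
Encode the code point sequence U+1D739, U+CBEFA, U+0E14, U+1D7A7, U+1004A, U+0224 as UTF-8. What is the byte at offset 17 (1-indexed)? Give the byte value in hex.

1-indexed offset 17 is 0-indexed offset 16.
U+1D739 → 4-byte form F0 9D 9C B9 at offsets 0–3.
U+CBEFA → 4-byte form F3 8B BB BA at offsets 4–7.
U+0E14 → 3-byte form E0 B8 94 at offsets 8–10.
U+1D7A7 → 4-byte form F0 9D 9E A7 at offsets 11–14.
U+1004A → 4-byte form F0 90 81 8A at offsets 15–18.
Offset 16 falls in char 5's range; it's byte 2 of F0 90 81 8A = 0x90.

0x90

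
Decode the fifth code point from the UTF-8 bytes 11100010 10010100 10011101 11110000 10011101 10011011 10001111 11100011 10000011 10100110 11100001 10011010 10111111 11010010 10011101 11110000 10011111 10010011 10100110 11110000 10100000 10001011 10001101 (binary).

Offset 0: leading byte 0xE2 = 11100010 → 3-byte char #1 = E2 94 9D.
Offset 3: leading byte 0xF0 = 11110000 → 4-byte char #2 = F0 9D 9B 8F.
Offset 7: leading byte 0xE3 = 11100011 → 3-byte char #3 = E3 83 A6.
Offset 10: leading byte 0xE1 = 11100001 → 3-byte char #4 = E1 9A BF.
Offset 13: leading byte 0xD2 = 11010010 → 2-byte char #5 = D2 9D.
Leading byte 0xD2 = 11010010 matches 110xxxxx → 2-byte sequence.
Byte 1: 0xD2 = 11010010, payload 10010 (5 bits).
Byte 2: 0x9D = 10011101 (10xxxxxx ✓), payload 011101.
Concatenate: 10010011101 = 0x49D (11 bits → U+049D).

U+049D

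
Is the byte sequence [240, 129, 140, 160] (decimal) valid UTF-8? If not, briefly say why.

Leading byte 0xF0 = 11110000 → 4-byte form.
Continuation bytes all match 10xxxxxx. Payload decodes to 0x1320.
But 0x1320 < 0x10000, the minimum for a 4-byte sequence — this is an overlong encoding.

invalid (overlong encoding)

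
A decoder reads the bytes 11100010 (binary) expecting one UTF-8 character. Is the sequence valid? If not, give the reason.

invalid (sequence truncated)

Leading byte 0xE2 = 11100010 → 3-byte form, but only 1 byte is present.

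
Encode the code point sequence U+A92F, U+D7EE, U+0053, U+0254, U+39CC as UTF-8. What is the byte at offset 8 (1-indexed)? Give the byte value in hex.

1-indexed offset 8 is 0-indexed offset 7.
U+A92F → 3-byte form EA A4 AF at offsets 0–2.
U+D7EE → 3-byte form ED 9F AE at offsets 3–5.
U+0053 → 1-byte form 53 at offsets 6–6.
U+0254 → 2-byte form C9 94 at offsets 7–8.
Offset 7 falls in char 4's range; it's byte 1 of C9 94 = 0xC9.

0xC9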